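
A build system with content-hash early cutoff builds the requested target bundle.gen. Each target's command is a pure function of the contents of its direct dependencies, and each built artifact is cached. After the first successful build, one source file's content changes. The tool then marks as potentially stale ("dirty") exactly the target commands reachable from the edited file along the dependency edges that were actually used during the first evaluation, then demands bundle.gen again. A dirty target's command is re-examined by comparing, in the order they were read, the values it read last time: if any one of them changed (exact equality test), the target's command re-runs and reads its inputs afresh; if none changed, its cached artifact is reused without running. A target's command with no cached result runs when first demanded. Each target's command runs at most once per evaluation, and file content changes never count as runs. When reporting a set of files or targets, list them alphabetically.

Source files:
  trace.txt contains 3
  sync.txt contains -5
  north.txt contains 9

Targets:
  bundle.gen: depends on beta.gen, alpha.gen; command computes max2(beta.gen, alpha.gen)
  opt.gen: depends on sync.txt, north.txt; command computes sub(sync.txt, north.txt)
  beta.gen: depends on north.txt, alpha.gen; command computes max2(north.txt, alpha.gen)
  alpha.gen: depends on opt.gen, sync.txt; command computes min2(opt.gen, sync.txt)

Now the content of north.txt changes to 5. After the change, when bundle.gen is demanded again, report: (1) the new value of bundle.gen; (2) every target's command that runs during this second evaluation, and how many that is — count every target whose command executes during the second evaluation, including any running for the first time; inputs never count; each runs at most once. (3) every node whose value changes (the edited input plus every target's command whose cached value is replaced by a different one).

First evaluation (everything demanded from the output):
  opt.gen = sub(-5, 9) = -14
  alpha.gen = min2(-14, -5) = -14
  beta.gen = max2(9, -14) = 9
  bundle.gen = max2(9, -14) = 9

Propagation after the edit:
  opt.gen: runs — north.txt 9->5; result -10.
  alpha.gen: runs — opt.gen -14->-10; result -10.
  beta.gen: runs — north.txt 9->5; alpha.gen -14->-10; result 5.
  bundle.gen: runs — beta.gen 9->5; alpha.gen -14->-10; result 5.

New value of bundle.gen: 5.
Target commands that run: alpha.gen, beta.gen, bundle.gen, opt.gen — 4 in total.
Values that change: alpha.gen, beta.gen, bundle.gen, north.txt, opt.gen.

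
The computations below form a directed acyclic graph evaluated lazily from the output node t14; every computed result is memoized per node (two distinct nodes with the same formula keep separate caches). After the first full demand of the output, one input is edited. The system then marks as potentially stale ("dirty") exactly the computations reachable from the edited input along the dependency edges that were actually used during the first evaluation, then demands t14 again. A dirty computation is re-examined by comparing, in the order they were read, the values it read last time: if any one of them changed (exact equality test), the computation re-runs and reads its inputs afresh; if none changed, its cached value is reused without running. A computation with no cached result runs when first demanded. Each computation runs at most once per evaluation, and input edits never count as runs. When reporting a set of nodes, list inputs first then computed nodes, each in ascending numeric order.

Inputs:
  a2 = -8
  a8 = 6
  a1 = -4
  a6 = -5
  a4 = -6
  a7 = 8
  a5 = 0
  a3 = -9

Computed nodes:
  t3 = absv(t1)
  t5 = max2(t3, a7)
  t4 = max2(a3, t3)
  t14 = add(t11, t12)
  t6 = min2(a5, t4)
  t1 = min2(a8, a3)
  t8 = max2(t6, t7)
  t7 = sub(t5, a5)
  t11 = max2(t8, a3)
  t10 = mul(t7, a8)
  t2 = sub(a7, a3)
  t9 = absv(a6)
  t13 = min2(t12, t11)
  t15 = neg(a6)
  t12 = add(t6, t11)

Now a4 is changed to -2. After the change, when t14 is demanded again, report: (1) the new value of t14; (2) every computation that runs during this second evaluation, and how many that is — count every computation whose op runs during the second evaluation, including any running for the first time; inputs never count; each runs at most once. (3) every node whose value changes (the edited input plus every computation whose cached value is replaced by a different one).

Demanding t14 again yields 18.
0 computations run: none.
The nodes whose values change: a4.
Note the shortcut — nothing in the graph depends on a4 at all, so no recomputation happens.

First demand of the output computes:
  t1 = min2(6, -9) = -9
  t3 = absv(-9) = 9
  t4 = max2(-9, 9) = 9
  t5 = max2(9, 8) = 9
  t6 = min2(0, 9) = 0
  t7 = sub(9, 0) = 9
  t8 = max2(0, 9) = 9
  t11 = max2(9, -9) = 9
  t12 = add(0, 9) = 9
  t14 = add(9, 9) = 18

After the edit, cleaning proceeds:
  no node depends on a4 at all; the second demand re-runs nothing.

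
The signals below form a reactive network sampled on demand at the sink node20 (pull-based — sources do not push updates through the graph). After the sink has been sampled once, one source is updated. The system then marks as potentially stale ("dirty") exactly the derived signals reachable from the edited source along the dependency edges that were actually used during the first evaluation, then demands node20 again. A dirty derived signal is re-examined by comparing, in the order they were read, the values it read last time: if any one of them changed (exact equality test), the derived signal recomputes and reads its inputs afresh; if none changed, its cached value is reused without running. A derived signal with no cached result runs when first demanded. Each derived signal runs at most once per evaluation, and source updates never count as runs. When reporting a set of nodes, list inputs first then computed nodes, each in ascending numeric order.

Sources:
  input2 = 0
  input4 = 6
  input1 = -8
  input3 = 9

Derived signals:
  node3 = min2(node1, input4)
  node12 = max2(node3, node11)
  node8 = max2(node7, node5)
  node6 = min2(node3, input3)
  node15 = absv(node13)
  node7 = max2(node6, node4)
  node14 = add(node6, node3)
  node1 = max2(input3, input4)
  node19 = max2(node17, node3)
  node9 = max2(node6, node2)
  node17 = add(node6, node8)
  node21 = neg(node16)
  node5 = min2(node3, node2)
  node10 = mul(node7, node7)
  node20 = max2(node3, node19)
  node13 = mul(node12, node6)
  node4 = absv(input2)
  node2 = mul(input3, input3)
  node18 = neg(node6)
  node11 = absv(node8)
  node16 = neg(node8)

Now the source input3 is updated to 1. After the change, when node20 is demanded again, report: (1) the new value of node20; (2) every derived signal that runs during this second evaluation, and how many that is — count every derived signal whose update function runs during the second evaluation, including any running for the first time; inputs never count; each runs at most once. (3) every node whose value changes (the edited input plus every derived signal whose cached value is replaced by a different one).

Initial pass — values computed on the first demand:
  node1 = max2(9, 6) = 9
  node2 = mul(9, 9) = 81
  node3 = min2(9, 6) = 6
  node4 = absv(0) = 0
  node5 = min2(6, 81) = 6
  node6 = min2(6, 9) = 6
  node7 = max2(6, 0) = 6
  node8 = max2(6, 6) = 6
  node17 = add(6, 6) = 12
  node19 = max2(12, 6) = 12
  node20 = max2(6, 12) = 12

Second demand — change propagation:
  node1: re-runs because input3 9->1; new result 6.
  node2: re-runs because input3 9->1; input3 9->1; new result 1.
  node3: re-runs because node1 9->6; new result 6 (unchanged).
  node5: re-runs because node2 81->1; new result 1.
  node6: re-runs because input3 9->1; new result 1.
  node7: re-runs because node6 6->1; new result 1.
  node8: re-runs because node7 6->1; node5 6->1; new result 1.
  node17: re-runs because node6 6->1; node8 6->1; new result 2.
  node19: re-runs because node17 12->2; new result 6.
  node20: re-runs because node19 12->6; new result 6.

node20 now evaluates to 6.
Run set: node1, node2, node3, node5, node6, node7, node8, node17, node19, node20 (10 run).
Changed values: input3, node1, node2, node5, node6, node7, node8, node17, node19, node20.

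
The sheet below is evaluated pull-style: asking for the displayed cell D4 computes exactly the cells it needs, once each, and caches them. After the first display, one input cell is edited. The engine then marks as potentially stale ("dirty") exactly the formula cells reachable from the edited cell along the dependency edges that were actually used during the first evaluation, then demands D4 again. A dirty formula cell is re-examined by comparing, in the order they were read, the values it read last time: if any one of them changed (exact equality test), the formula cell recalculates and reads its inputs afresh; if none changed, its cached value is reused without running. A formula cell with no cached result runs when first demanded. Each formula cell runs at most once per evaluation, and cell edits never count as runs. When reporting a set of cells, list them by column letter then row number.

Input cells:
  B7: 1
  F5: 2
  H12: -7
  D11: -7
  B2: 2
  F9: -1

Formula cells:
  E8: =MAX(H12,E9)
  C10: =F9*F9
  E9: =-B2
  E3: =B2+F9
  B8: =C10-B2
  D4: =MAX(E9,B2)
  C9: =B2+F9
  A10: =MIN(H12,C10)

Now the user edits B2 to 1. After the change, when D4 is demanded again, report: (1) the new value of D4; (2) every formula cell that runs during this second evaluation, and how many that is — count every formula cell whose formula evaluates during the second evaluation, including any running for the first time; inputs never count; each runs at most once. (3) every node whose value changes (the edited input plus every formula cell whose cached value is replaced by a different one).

Demanding D4 again yields 1.
2 formula cells run: D4, E9.
The nodes whose values change: B2, D4, E9.

First demand of the output computes:
  E9 = -(2) = -2
  D4 = MAX(-2, 2) = 2

After the edit, cleaning proceeds:
  E9: a read changed (B2 2->1) — executes, giving -1.
  D4: a read changed (E9 -2->-1; B2 2->1) — executes, giving 1.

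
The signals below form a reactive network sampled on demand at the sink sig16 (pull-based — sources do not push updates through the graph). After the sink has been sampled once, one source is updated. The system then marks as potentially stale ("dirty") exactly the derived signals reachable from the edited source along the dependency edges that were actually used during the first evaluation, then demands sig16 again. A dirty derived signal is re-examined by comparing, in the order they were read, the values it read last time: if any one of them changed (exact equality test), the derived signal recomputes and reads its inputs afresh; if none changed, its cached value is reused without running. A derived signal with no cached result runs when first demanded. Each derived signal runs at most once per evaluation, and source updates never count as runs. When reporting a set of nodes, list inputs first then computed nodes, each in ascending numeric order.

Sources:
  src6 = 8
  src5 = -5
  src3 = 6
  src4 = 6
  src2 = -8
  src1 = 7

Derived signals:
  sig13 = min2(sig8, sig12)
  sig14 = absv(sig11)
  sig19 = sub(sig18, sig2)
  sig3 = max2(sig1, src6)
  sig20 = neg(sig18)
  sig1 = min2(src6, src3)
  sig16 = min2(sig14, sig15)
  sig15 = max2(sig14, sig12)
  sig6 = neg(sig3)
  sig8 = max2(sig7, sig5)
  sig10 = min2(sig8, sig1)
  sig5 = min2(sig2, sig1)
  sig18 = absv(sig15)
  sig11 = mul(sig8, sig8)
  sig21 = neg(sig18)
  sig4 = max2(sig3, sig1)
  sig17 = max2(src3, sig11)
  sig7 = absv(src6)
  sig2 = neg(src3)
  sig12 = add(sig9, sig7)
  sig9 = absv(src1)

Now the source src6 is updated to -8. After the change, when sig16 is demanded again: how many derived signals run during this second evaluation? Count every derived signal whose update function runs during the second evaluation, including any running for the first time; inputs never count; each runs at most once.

Initial pass — values computed on the first demand:
  sig1 = min2(8, 6) = 6
  sig2 = neg(6) = -6
  sig5 = min2(-6, 6) = -6
  sig7 = absv(8) = 8
  sig8 = max2(8, -6) = 8
  sig9 = absv(7) = 7
  sig11 = mul(8, 8) = 64
  sig12 = add(7, 8) = 15
  sig14 = absv(64) = 64
  sig15 = max2(64, 15) = 64
  sig16 = min2(64, 64) = 64

Second demand — change propagation:
  sig1: re-runs because src6 8->-8; new result -8.
  sig5: re-runs because sig1 6->-8; new result -8.
  sig7: re-runs because src6 8->-8; new result 8 (unchanged).
  sig8: re-runs because sig5 -6->-8; new result 8 (unchanged).
  sig11: re-examined; everything it read last time is the same (sig8 unchanged, sig8 unchanged) — cache 64 kept, no run.
  sig12: re-examined; everything it read last time is the same (sig9 unchanged, sig7 unchanged) — cache 15 kept, no run.
  sig14: re-examined; everything it read last time is the same (sig11 unchanged) — cache 64 kept, no run.
  sig15: re-examined; everything it read last time is the same (sig14 unchanged, sig12 unchanged) — cache 64 kept, no run.
  sig16: re-examined; everything it read last time is the same (sig14 unchanged, sig15 unchanged) — cache 64 kept, no run.

The important point: at sig11 every value read last time is unchanged, so the dirty flag clears without a run.

Run set: sig1, sig5, sig7, sig8 (4 run).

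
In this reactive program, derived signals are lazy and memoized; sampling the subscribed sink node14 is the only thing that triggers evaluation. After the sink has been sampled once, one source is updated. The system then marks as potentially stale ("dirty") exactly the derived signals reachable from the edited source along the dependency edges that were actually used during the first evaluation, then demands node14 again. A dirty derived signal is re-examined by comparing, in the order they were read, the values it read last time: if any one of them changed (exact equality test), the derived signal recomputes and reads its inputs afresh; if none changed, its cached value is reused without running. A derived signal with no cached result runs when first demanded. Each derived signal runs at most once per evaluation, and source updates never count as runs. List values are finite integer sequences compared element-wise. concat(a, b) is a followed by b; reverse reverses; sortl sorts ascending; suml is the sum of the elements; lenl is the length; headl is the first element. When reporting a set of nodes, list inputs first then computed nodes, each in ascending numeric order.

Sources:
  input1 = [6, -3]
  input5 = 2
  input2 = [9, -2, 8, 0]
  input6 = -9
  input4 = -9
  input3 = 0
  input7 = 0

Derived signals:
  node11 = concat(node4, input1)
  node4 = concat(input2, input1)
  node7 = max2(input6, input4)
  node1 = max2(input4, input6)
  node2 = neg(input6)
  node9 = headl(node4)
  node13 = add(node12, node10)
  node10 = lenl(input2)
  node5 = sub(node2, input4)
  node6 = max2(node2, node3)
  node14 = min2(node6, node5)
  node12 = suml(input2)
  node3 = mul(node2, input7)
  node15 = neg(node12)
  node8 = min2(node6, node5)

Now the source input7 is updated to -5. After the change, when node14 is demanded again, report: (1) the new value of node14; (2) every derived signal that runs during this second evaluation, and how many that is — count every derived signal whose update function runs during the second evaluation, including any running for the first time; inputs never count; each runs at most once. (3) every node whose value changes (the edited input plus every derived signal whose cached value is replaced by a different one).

Demanding node14 again yields 9.
2 derived signals run: node3, node6.
The nodes whose values change: input7, node3.
Note the absorption at node6: it re-runs yet its value is the same, leaving the output's value untouched.

First demand of the output computes:
  node2 = neg(-9) = 9
  node3 = mul(9, 0) = 0
  node5 = sub(9, -9) = 18
  node6 = max2(9, 0) = 9
  node14 = min2(9, 18) = 9

After the edit, cleaning proceeds:
  node3: a read changed (input7 0->-5) — executes, giving -45.
  node6: a read changed (node3 0->-45) — executes, giving 9 — identical to its old value.
  node14: dirty, but its reads are unchanged (node6 unchanged, node5 unchanged); cached 9 stands.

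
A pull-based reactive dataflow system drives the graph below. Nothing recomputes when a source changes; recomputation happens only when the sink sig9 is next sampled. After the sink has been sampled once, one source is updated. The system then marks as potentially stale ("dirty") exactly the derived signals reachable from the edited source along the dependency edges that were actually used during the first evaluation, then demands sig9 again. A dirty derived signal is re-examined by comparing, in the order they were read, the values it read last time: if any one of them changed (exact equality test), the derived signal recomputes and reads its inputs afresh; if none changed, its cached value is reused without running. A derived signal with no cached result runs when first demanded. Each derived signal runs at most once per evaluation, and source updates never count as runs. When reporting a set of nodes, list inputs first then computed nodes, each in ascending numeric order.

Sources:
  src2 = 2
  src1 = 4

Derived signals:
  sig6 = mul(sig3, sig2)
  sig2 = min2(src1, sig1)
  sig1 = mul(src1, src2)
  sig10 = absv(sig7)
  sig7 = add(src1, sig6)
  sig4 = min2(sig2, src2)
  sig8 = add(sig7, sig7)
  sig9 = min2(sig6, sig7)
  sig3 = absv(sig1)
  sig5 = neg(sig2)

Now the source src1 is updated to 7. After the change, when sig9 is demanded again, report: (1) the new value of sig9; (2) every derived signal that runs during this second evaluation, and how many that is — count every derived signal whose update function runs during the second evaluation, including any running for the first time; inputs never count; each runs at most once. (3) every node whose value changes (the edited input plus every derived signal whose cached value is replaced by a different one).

First evaluation (everything demanded from the output):
  sig1 = mul(4, 2) = 8
  sig2 = min2(4, 8) = 4
  sig3 = absv(8) = 8
  sig6 = mul(8, 4) = 32
  sig7 = add(4, 32) = 36
  sig9 = min2(32, 36) = 32

Propagation after the edit:
  sig1: runs — src1 4->7; result 14.
  sig2: runs — src1 4->7; sig1 8->14; result 7.
  sig3: runs — sig1 8->14; result 14.
  sig6: runs — sig3 8->14; sig2 4->7; result 98.
  sig7: runs — src1 4->7; sig6 32->98; result 105.
  sig9: runs — sig6 32->98; sig7 36->105; result 98.

New value of sig9: 98.
Derived signals that run: sig1, sig2, sig3, sig6, sig7, sig9 — 6 in total.
Values that change: src1, sig1, sig2, sig3, sig6, sig7, sig9.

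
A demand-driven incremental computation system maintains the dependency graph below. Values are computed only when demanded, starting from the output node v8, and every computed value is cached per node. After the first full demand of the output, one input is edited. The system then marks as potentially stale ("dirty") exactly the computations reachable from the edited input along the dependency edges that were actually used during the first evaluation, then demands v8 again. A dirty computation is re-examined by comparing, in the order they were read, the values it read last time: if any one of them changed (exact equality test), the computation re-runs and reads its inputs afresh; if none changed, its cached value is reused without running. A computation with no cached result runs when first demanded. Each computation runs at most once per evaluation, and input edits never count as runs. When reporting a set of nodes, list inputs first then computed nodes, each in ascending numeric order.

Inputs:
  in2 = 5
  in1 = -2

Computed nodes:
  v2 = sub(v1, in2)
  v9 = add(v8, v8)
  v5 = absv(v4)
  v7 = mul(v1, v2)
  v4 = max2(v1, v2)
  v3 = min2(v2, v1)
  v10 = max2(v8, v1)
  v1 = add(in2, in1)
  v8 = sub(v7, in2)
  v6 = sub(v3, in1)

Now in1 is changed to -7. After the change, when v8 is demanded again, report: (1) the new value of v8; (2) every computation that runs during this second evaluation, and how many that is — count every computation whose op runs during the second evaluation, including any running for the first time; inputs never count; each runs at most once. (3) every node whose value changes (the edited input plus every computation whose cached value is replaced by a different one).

First evaluation (everything demanded from the output):
  v1 = add(5, -2) = 3
  v2 = sub(3, 5) = -2
  v7 = mul(3, -2) = -6
  v8 = sub(-6, 5) = -11

Propagation after the edit:
  v1: runs — in1 -2->-7; result -2.
  v2: runs — v1 3->-2; result -7.
  v7: runs — v1 3->-2; v2 -2->-7; result 14.
  v8: runs — v7 -6->14; result 9.

New value of v8: 9.
Computations that run: v1, v2, v7, v8 — 4 in total.
Values that change: in1, v1, v2, v7, v8.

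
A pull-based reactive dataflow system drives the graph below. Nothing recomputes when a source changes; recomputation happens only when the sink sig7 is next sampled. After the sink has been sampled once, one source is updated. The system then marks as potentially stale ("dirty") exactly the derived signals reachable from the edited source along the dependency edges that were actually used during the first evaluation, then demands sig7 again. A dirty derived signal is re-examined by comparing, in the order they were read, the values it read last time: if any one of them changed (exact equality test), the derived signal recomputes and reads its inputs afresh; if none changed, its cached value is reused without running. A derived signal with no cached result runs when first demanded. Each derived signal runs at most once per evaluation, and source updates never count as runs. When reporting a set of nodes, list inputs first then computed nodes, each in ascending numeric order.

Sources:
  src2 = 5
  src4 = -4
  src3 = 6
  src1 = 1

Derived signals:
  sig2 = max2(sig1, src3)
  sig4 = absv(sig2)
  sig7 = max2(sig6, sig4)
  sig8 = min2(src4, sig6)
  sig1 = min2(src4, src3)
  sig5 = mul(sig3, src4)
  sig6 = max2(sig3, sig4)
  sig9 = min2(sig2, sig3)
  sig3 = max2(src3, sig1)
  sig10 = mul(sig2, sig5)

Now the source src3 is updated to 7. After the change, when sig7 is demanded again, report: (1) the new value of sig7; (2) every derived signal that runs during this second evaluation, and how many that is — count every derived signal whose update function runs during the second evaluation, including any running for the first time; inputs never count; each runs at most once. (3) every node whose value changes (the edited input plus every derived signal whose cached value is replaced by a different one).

New value of sig7: 7.
Derived signals that run: sig1, sig2, sig3, sig4, sig6, sig7 — 6 in total.
Values that change: src3, sig2, sig3, sig4, sig6, sig7.

First evaluation (everything demanded from the output):
  sig1 = min2(-4, 6) = -4
  sig2 = max2(-4, 6) = 6
  sig3 = max2(6, -4) = 6
  sig4 = absv(6) = 6
  sig6 = max2(6, 6) = 6
  sig7 = max2(6, 6) = 6

Propagation after the edit:
  sig1: runs — src3 6->7; result -4 (same value as before).
  sig2: runs — src3 6->7; result 7.
  sig3: runs — src3 6->7; result 7.
  sig4: runs — sig2 6->7; result 7.
  sig6: runs — sig3 6->7; sig4 6->7; result 7.
  sig7: runs — sig6 6->7; sig4 6->7; result 7.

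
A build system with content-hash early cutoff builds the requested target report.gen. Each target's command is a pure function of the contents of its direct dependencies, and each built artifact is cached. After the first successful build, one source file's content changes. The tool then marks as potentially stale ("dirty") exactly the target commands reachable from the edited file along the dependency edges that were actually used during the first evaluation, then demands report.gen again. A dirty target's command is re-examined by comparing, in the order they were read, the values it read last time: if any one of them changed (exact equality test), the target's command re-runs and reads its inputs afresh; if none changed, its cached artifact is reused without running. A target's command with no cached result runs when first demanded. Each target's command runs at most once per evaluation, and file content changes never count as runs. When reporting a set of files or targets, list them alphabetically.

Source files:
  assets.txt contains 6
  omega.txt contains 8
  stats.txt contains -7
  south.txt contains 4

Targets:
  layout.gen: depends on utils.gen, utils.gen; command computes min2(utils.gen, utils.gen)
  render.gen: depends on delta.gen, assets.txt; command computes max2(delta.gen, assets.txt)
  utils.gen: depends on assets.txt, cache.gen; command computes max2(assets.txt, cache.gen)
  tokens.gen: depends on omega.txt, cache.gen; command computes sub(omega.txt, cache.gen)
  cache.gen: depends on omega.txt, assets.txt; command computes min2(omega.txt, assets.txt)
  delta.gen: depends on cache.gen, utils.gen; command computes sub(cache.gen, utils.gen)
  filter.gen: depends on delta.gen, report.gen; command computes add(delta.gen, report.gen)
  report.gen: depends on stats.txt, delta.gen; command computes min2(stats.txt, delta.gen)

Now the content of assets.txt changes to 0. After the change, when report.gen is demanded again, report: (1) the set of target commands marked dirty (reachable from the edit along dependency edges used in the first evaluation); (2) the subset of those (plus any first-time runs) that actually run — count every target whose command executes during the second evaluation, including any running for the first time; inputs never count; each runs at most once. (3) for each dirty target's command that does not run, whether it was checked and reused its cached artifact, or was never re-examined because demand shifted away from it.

First evaluation (everything demanded from the output):
  cache.gen = min2(8, 6) = 6
  utils.gen = max2(6, 6) = 6
  delta.gen = sub(6, 6) = 0
  report.gen = min2(-7, 0) = -7

Propagation after the edit:
  cache.gen: runs — assets.txt 6->0; result 0.
  utils.gen: runs — assets.txt 6->0; cache.gen 6->0; result 0.
  delta.gen: runs — cache.gen 6->0; utils.gen 6->0; result 0 (same value as before).
  report.gen: checked — values it read are unchanged (stats.txt unchanged, delta.gen unchanged); reused cached -7 without running.

Key observation: the change is absorbed at delta.gen — it re-runs but produces the same value, and the output's value is unchanged.

Marked dirty: cache.gen, delta.gen, report.gen, utils.gen.
Target commands that run: cache.gen, delta.gen, utils.gen — 3 in total.
Checked but reused from cache: report.gen.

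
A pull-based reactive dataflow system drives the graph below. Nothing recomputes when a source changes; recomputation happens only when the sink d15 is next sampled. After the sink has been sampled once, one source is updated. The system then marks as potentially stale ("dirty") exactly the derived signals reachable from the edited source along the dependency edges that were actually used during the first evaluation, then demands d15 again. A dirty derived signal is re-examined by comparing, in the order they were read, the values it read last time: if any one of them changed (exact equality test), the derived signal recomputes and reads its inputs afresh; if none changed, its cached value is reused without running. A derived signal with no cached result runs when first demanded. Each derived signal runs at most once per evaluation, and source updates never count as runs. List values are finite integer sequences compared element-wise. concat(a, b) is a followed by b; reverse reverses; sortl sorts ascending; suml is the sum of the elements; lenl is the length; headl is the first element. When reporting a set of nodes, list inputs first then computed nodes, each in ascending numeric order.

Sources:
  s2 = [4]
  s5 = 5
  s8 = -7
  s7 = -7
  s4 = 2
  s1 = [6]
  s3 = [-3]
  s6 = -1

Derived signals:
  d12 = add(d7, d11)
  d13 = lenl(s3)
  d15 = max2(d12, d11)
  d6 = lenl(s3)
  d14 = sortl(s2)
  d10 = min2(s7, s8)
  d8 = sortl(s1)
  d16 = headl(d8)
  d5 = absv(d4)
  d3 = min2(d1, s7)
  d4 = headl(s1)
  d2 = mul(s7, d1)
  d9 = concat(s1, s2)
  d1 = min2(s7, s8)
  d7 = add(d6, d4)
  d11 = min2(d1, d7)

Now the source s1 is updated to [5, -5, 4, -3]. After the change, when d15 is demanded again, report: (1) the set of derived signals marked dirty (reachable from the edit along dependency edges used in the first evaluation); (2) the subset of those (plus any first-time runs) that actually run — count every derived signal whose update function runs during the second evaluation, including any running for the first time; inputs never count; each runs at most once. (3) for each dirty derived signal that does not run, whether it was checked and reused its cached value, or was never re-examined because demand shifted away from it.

Marked dirty: d4, d7, d11, d12, d15.
Derived signals that run: d4, d7, d11, d12, d15 — 5 in total.
Every dirty derived signal ran.

First evaluation (everything demanded from the output):
  d1 = min2(-7, -7) = -7
  d4 = headl([6]) = 6
  d6 = lenl([-3]) = 1
  d7 = add(1, 6) = 7
  d11 = min2(-7, 7) = -7
  d12 = add(7, -7) = 0
  d15 = max2(0, -7) = 0

Propagation after the edit:
  d4: runs — s1 [6]->[5, -5, 4, -3]; result 5.
  d7: runs — d4 6->5; result 6.
  d11: runs — d7 7->6; result -7 (same value as before).
  d12: runs — d7 7->6; result -1.
  d15: runs — d12 0->-1; result -1.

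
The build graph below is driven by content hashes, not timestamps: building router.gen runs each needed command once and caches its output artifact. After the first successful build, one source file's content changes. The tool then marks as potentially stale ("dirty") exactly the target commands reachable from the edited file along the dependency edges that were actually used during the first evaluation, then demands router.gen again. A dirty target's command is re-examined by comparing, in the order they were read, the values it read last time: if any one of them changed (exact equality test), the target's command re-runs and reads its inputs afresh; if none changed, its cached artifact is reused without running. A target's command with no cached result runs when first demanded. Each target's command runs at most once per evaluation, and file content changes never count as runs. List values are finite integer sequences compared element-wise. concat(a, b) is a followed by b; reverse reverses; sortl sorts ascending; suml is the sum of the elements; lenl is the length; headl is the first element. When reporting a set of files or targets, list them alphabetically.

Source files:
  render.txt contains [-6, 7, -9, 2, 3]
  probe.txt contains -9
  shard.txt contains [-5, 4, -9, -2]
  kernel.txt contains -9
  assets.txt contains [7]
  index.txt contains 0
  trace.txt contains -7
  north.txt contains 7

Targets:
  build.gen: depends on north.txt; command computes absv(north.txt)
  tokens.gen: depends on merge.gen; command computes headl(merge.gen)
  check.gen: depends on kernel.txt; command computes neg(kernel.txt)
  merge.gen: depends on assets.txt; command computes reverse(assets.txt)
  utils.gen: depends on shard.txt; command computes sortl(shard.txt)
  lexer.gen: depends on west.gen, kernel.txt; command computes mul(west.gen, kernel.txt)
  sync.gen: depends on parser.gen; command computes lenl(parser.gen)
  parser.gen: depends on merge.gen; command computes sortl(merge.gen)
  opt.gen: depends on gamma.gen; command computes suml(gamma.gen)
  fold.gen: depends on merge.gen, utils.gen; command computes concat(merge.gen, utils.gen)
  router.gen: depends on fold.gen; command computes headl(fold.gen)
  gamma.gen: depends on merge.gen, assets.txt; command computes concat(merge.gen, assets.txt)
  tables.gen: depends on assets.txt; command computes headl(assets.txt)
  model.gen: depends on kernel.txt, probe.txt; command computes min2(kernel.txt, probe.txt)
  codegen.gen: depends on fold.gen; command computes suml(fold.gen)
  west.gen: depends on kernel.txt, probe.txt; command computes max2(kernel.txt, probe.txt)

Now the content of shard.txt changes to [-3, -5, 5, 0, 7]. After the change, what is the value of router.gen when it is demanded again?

router.gen now evaluates to 7.

Initial pass — values computed on the first demand:
  merge.gen = reverse([7]) = [7]
  utils.gen = sortl([-5, 4, -9, -2]) = [-9, -5, -2, 4]
  fold.gen = concat([7], [-9, -5, -2, 4]) = [7, -9, -5, -2, 4]
  router.gen = headl([7, -9, -5, -2, 4]) = 7

Second demand — change propagation:
  utils.gen: re-runs because shard.txt [-5, 4, -9, -2]->[-3, -5, 5, 0, 7]; new result [-5, -3, 0, 5, 7].
  fold.gen: re-runs because utils.gen [-9, -5, -2, 4]->[-5, -3, 0, 5, 7]; new result [7, -5, -3, 0, 5, 7].
  router.gen: re-runs because fold.gen [7, -9, -5, -2, 4]->[7, -5, -3, 0, 5, 7]; new result 7 (unchanged).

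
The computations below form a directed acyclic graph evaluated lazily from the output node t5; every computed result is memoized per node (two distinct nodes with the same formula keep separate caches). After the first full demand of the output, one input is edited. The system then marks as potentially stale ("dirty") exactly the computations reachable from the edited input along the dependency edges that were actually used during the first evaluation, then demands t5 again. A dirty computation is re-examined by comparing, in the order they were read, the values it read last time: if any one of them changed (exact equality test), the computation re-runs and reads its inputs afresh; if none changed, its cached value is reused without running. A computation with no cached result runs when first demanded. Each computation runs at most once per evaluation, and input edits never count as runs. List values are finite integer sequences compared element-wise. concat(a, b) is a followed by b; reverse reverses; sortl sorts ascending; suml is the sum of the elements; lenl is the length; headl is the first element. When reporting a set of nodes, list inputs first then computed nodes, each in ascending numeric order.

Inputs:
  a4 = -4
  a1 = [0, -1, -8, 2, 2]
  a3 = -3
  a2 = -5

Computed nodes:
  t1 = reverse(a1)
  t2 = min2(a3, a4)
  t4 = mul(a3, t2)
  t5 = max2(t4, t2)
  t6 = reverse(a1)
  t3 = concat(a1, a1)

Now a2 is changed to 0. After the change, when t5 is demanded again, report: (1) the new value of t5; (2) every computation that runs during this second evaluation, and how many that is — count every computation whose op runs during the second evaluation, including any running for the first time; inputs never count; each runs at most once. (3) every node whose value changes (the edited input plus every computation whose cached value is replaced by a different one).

Demanding t5 again yields 12.
0 computations run: none.
The nodes whose values change: a2.
Note the shortcut — nothing in the graph depends on a2 at all, so no recomputation happens.

First demand of the output computes:
  t2 = min2(-3, -4) = -4
  t4 = mul(-3, -4) = 12
  t5 = max2(12, -4) = 12

After the edit, cleaning proceeds:
  no node depends on a2 at all; the second demand re-runs nothing.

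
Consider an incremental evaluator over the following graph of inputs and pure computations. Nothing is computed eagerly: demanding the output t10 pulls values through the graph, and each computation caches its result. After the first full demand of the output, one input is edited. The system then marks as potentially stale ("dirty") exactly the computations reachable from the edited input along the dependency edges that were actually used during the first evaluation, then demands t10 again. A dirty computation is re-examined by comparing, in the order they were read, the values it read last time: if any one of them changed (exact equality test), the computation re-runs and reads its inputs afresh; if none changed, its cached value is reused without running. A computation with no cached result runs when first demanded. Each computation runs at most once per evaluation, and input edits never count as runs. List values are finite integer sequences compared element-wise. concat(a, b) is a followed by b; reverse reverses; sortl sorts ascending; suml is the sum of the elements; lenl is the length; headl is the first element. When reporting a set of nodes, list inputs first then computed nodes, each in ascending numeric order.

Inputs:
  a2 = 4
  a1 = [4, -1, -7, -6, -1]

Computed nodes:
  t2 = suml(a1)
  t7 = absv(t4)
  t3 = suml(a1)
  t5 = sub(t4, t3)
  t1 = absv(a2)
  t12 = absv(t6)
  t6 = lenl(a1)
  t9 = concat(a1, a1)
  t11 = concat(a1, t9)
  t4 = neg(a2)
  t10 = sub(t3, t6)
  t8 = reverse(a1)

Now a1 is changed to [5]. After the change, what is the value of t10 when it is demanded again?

t10 now evaluates to 4.

Initial pass — values computed on the first demand:
  t3 = suml([4, -1, -7, -6, -1]) = -11
  t6 = lenl([4, -1, -7, -6, -1]) = 5
  t10 = sub(-11, 5) = -16

Second demand — change propagation:
  t3: re-runs because a1 [4, -1, -7, -6, -1]->[5]; new result 5.
  t6: re-runs because a1 [4, -1, -7, -6, -1]->[5]; new result 1.
  t10: re-runs because t3 -11->5; t6 5->1; new result 4.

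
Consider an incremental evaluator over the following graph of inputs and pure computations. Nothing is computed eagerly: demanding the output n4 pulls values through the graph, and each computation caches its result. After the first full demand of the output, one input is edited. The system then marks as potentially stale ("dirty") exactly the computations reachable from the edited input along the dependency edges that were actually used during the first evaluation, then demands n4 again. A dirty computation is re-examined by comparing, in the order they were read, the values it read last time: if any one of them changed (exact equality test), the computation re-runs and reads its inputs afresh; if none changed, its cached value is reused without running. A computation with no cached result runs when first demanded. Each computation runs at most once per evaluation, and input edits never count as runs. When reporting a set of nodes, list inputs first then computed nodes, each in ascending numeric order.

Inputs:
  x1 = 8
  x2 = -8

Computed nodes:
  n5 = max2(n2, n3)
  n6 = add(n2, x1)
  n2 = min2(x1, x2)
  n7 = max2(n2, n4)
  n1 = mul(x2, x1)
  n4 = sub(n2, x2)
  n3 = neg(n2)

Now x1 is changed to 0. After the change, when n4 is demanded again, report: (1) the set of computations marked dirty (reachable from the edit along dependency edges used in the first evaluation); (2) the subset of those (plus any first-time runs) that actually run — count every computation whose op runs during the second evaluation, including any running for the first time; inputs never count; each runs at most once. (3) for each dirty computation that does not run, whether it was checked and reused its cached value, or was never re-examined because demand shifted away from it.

Dirty set: n2, n4.
Run set: n2 (1 run).
Re-examined without running (cache reused): n4.
The important point: n2 recomputes to an identical value, and the output ends up unchanged.

Initial pass — values computed on the first demand:
  n2 = min2(8, -8) = -8
  n4 = sub(-8, -8) = 0

Second demand — change propagation:
  n2: re-runs because x1 8->0; new result -8 (unchanged).
  n4: re-examined; everything it read last time is the same (n2 unchanged, x2 unchanged) — cache 0 kept, no run.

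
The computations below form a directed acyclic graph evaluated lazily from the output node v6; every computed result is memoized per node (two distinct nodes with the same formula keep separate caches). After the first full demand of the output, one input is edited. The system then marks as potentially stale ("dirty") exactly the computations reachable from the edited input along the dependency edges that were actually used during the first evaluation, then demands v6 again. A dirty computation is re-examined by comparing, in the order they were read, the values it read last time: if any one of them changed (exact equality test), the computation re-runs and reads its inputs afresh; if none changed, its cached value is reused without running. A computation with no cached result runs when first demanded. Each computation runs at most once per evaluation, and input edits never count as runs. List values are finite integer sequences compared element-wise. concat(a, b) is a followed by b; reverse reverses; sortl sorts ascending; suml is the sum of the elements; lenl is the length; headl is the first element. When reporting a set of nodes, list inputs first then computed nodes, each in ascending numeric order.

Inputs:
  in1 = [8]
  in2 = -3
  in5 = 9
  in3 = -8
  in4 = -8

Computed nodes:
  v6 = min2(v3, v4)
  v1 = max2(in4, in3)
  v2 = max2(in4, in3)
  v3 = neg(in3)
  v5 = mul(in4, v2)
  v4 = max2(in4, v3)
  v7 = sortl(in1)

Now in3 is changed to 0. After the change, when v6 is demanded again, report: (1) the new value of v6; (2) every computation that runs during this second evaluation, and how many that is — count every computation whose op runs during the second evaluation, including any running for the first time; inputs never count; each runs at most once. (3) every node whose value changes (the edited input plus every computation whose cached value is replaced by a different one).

Demanding v6 again yields 0.
3 computations run: v3, v4, v6.
The nodes whose values change: in3, v3, v4, v6.

First demand of the output computes:
  v3 = neg(-8) = 8
  v4 = max2(-8, 8) = 8
  v6 = min2(8, 8) = 8

After the edit, cleaning proceeds:
  v3: a read changed (in3 -8->0) — executes, giving 0.
  v4: a read changed (v3 8->0) — executes, giving 0.
  v6: a read changed (v3 8->0; v4 8->0) — executes, giving 0.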